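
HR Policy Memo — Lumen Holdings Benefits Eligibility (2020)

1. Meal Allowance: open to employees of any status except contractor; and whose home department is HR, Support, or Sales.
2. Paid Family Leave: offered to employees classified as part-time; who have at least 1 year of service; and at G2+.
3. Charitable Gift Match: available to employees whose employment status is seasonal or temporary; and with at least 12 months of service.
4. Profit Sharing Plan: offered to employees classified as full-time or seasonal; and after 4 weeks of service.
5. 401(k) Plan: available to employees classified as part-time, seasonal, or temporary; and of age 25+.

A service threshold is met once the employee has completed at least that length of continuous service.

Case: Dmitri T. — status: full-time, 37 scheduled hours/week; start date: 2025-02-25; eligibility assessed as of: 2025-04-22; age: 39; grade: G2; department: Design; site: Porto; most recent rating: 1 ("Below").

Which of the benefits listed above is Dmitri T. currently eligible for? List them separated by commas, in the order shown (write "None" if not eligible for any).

Profit Sharing Plan

Service from 2025-02-25 to 2025-04-22: 56 days.
Meal Allowance — status full-time ✓ (not excluded); dept Design ✗ → not eligible.
Paid Family Leave — status full-time ✗ (requires part-time) → not eligible.
Charitable Gift Match — status full-time ✗ (requires seasonal or temporary) → not eligible.
Profit Sharing Plan — status full-time ✓; service 56 days ≥ 4 weeks (≈28 days) ✓ → eligible.
401(k) Plan — status full-time ✗ (requires part-time, seasonal, or temporary) → not eligible.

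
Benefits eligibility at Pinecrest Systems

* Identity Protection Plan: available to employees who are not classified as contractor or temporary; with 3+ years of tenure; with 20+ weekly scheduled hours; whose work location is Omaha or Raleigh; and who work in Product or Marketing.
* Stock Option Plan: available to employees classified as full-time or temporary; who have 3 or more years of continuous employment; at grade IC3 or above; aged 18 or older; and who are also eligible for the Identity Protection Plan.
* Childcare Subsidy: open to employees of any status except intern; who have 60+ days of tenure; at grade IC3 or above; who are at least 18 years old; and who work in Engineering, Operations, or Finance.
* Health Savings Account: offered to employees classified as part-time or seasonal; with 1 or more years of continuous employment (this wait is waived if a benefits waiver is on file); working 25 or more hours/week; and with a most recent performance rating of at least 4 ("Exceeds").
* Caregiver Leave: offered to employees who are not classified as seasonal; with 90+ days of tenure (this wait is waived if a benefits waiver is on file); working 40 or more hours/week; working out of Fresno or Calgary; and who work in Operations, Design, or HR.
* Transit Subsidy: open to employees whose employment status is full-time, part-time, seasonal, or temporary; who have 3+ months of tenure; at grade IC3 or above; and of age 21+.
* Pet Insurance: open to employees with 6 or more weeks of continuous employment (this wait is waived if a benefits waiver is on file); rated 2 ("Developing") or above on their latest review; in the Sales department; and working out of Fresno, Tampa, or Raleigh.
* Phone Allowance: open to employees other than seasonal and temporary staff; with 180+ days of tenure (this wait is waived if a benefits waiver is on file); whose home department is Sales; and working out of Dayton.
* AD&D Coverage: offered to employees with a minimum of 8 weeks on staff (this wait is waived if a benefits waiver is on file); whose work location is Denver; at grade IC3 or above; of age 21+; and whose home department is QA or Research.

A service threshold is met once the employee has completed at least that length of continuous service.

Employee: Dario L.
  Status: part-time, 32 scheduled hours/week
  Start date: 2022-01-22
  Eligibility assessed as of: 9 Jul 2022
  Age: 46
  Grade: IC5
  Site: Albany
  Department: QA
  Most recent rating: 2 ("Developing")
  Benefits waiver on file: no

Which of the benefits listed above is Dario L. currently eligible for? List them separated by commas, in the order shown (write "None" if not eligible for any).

Transit Subsidy

Service from 2022-01-22 to 9 Jul 2022: 168 days.
Identity Protection Plan — status part-time ✓ (not excluded); service 168 days < 3 years (≈1095 days) ✗ → not eligible.
Stock Option Plan — status part-time ✗ (requires full-time or temporary) → not eligible.
Childcare Subsidy — status part-time ✓ (not excluded); service 168 days ≥ 60 days ✓; grade IC5 ≥ IC3 ✓; age 46 ≥ 18 ✓; dept QA ✗ → not eligible.
Health Savings Account — status part-time ✓; no waiver, service 168 days < 1 year (≈365 days) ✗ → not eligible.
Caregiver Leave — status part-time ✓ (not excluded); no waiver, service 168 days ≥ 90 days ✓; 32 hrs/wk < 40 ✗ → not eligible.
Transit Subsidy — status part-time ✓; service 168 days ≥ 3 months (≈90 days) ✓; grade IC5 ≥ IC3 ✓; age 46 ≥ 21 ✓ → eligible.
Pet Insurance — no waiver, service 168 days ≥ 6 weeks (≈42 days) ✓; rating 2 ≥ 2 ✓; dept QA ✗ → not eligible.
Phone Allowance — status part-time ✓ (not excluded); no waiver, service 168 days < 180 days ✗ → not eligible.
AD&D Coverage — no waiver, service 168 days ≥ 8 weeks (≈56 days) ✓; site Albany ✗ (not Denver) → not eligible.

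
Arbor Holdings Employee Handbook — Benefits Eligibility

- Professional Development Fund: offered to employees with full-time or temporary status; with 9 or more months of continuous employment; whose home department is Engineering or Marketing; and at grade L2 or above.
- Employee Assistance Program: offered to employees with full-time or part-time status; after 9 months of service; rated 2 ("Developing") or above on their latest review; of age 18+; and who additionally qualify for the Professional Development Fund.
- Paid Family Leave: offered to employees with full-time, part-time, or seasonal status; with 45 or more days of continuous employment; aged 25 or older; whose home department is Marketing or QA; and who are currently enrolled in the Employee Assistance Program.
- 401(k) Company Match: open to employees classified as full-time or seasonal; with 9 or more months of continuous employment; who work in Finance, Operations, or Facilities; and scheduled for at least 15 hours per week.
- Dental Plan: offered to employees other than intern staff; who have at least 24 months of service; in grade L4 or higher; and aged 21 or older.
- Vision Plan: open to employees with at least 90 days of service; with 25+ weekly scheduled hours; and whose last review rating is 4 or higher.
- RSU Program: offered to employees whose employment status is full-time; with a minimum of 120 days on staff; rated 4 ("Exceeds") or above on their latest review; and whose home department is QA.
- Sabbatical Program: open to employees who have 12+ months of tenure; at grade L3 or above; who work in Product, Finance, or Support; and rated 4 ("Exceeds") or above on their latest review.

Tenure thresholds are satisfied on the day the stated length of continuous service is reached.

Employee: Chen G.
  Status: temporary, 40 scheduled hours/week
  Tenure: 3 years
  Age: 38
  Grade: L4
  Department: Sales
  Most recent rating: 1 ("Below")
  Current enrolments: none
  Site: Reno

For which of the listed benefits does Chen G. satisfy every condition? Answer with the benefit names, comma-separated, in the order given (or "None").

Professional Development Fund — status temporary ✓; service 3 years ≥ 9 months (≈270 days) ✓; dept Sales ✗ → not eligible.
Employee Assistance Program — status temporary ✗ (requires full-time or part-time) → not eligible.
Paid Family Leave — status temporary ✗ (requires full-time, part-time, or seasonal) → not eligible.
401(k) Company Match — status temporary ✗ (requires full-time or seasonal) → not eligible.
Dental Plan — status temporary ✓ (not excluded); service 3 years ≥ 24 months (≈720 days) ✓; grade L4 ≥ L4 ✓; age 38 ≥ 21 ✓ → eligible.
Vision Plan — service 3 years ≥ 90 days ✓; 40 hrs/wk ≥ 25 ✓; rating 1 < 4 ✗ → not eligible.
RSU Program — status temporary ✗ (requires full-time) → not eligible.
Sabbatical Program — service 3 years ≥ 12 months (≈360 days) ✓; grade L4 ≥ L3 ✓; dept Sales ✗ → not eligible.

Dental Plan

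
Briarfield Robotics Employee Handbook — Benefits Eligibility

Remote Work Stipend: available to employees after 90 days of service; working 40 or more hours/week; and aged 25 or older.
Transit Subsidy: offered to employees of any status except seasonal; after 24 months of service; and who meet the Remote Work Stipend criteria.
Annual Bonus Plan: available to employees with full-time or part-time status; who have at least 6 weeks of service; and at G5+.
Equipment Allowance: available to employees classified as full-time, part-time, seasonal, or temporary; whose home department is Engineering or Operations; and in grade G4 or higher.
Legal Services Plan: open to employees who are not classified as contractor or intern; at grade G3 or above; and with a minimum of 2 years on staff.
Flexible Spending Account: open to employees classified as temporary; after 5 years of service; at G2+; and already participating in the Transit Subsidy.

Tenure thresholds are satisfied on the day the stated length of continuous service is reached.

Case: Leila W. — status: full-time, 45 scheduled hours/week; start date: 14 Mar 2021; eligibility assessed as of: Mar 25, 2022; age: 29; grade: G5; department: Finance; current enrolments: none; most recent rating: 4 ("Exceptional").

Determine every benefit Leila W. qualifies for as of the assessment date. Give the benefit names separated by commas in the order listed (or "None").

Service from 14 Mar 2021 to Mar 25, 2022: 376 days.
Remote Work Stipend — service 376 days ≥ 90 days ✓; 45 hrs/wk ≥ 40 ✓; age 29 ≥ 25 ✓ → eligible.
Transit Subsidy — status full-time ✓ (not excluded); service 376 days < 24 months (≈720 days) ✗ → not eligible.
Annual Bonus Plan — status full-time ✓; service 376 days ≥ 6 weeks (≈42 days) ✓; grade G5 ≥ G5 ✓ → eligible.
Equipment Allowance — status full-time ✓; dept Finance ✗ → not eligible.
Legal Services Plan — status full-time ✓ (not excluded); grade G5 ≥ G3 ✓; service 376 days < 2 years (≈730 days) ✗ → not eligible.
Flexible Spending Account — status full-time ✗ (requires temporary) → not eligible.

Remote Work Stipend, Annual Bonus Plan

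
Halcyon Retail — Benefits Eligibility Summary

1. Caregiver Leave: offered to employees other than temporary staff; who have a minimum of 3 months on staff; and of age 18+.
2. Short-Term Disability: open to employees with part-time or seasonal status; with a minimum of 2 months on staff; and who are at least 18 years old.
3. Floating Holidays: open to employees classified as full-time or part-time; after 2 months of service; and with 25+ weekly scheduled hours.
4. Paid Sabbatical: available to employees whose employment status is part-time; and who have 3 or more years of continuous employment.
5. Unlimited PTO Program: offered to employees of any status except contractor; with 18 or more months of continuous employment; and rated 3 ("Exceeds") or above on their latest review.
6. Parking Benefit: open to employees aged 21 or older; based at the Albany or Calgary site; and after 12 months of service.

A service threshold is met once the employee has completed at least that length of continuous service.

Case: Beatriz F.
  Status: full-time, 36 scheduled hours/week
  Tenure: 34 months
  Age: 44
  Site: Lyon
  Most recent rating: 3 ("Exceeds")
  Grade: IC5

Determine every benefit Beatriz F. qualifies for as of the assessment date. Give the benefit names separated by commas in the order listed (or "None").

Caregiver Leave, Floating Holidays, Unlimited PTO Program

Caregiver Leave — status full-time ✓ (not excluded); service 34 months ≥ 3 months ✓; age 44 ≥ 18 ✓ → eligible.
Short-Term Disability — status full-time ✗ (requires part-time or seasonal) → not eligible.
Floating Holidays — status full-time ✓; service 34 months ≥ 2 months ✓; 36 hrs/wk ≥ 25 ✓ → eligible.
Paid Sabbatical — status full-time ✗ (requires part-time) → not eligible.
Unlimited PTO Program — status full-time ✓ (not excluded); service 34 months ≥ 18 months ✓; rating 3 ≥ 3 ✓ → eligible.
Parking Benefit — age 44 ≥ 21 ✓; site Lyon ✗ (not Albany or Calgary) → not eligible.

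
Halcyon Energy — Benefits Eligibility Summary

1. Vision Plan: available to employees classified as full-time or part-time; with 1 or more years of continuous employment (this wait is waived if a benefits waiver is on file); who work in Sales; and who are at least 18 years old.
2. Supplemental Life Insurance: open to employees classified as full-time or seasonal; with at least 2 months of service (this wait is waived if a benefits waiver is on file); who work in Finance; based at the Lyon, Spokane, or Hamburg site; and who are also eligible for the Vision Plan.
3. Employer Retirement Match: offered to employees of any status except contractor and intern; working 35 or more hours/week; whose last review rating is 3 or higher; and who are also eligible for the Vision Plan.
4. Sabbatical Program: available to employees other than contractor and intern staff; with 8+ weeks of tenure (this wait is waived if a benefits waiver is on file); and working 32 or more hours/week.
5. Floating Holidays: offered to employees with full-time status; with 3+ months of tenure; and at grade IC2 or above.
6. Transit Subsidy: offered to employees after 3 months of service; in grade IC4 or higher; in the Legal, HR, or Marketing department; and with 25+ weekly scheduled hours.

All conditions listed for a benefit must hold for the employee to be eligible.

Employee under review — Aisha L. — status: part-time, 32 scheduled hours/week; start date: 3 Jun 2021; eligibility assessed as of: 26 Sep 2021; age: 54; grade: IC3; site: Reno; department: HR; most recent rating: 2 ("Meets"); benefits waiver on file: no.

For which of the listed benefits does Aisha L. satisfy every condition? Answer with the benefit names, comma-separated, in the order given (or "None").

Service from 3 Jun 2021 to 26 Sep 2021: 115 days.
Vision Plan — status part-time ✓; no waiver, service 115 days < 1 year (≈365 days) ✗ → not eligible.
Supplemental Life Insurance — status part-time ✗ (requires full-time or seasonal) → not eligible.
Employer Retirement Match — status part-time ✓ (not excluded); 32 hrs/wk < 35 ✗ → not eligible.
Sabbatical Program — status part-time ✓ (not excluded); no waiver, service 115 days ≥ 8 weeks (≈56 days) ✓; 32 hrs/wk ≥ 32 ✓ → eligible.
Floating Holidays — status part-time ✗ (requires full-time) → not eligible.
Transit Subsidy — service 115 days ≥ 3 months (≈90 days) ✓; grade IC3 < IC4 ✗ → not eligible.

Sabbatical Program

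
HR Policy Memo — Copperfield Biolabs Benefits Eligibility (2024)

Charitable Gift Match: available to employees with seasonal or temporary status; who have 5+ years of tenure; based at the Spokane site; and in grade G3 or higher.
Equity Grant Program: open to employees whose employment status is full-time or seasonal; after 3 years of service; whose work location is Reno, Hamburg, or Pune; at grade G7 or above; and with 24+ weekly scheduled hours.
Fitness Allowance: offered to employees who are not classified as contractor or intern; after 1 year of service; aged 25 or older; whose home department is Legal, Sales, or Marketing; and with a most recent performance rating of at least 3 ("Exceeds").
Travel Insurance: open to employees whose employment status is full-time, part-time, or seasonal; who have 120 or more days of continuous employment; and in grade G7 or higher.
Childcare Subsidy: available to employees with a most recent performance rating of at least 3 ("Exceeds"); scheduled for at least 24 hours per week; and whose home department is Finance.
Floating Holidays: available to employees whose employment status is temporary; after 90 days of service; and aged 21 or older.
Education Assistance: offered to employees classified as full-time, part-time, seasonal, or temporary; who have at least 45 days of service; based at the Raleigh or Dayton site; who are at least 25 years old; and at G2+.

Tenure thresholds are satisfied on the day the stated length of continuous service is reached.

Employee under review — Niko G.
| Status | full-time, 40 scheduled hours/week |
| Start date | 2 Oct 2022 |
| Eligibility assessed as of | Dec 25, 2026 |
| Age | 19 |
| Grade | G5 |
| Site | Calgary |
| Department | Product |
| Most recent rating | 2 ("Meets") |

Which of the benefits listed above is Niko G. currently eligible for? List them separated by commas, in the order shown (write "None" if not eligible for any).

None

Service from 2 Oct 2022 to Dec 25, 2026: 1545 days.
Charitable Gift Match — status full-time ✗ (requires seasonal or temporary) → not eligible.
Equity Grant Program — status full-time ✓; service 1545 days ≥ 3 years (≈1095 days) ✓; site Calgary ✗ (not Reno, Hamburg, or Pune) → not eligible.
Fitness Allowance — status full-time ✓ (not excluded); service 1545 days ≥ 1 year (≈365 days) ✓; age 19 < 25 ✗ → not eligible.
Travel Insurance — status full-time ✓; service 1545 days ≥ 120 days ✓; grade G5 < G7 ✗ → not eligible.
Childcare Subsidy — rating 2 < 3 ✗ → not eligible.
Floating Holidays — status full-time ✗ (requires temporary) → not eligible.
Education Assistance — status full-time ✓; service 1545 days ≥ 45 days ✓; site Calgary ✗ (not Raleigh or Dayton) → not eligible.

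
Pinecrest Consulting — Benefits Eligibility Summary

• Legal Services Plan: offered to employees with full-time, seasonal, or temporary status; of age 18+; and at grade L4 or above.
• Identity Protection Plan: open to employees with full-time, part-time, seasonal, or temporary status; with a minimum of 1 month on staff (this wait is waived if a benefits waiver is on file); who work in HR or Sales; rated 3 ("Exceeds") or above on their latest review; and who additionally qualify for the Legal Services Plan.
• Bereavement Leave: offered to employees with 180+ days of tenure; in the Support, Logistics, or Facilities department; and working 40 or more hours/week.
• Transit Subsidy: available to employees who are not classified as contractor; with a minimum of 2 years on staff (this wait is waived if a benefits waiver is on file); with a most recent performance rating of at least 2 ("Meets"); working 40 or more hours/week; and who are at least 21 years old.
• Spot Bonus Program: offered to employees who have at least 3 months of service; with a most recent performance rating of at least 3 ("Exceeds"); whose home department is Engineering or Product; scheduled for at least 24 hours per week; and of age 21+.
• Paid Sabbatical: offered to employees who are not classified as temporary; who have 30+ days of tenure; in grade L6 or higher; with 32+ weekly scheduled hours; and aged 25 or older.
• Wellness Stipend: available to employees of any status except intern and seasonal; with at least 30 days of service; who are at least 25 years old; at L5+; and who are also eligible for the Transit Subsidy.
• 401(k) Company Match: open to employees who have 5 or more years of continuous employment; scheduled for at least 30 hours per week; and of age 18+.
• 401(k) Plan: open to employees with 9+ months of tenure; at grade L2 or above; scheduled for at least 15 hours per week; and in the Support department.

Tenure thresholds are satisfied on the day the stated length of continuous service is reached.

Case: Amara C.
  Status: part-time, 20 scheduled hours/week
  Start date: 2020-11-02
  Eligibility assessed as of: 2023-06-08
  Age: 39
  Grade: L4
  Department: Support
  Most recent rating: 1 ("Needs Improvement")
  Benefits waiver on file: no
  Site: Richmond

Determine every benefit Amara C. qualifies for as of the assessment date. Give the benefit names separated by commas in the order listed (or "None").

401(k) Plan

Service from 2020-11-02 to 2023-06-08: 948 days.
Legal Services Plan — status part-time ✗ (requires full-time, seasonal, or temporary) → not eligible.
Identity Protection Plan — status part-time ✓; no waiver, service 948 days ≥ 1 month (≈30 days) ✓; dept Support ✗ → not eligible.
Bereavement Leave — service 948 days ≥ 180 days ✓; dept Support ✓; 20 hrs/wk < 40 ✗ → not eligible.
Transit Subsidy — status part-time ✓ (not excluded); no waiver, service 948 days ≥ 2 years (≈730 days) ✓; rating 1 < 2 ✗ → not eligible.
Spot Bonus Program — service 948 days ≥ 3 months (≈90 days) ✓; rating 1 < 3 ✗ → not eligible.
Paid Sabbatical — status part-time ✓ (not excluded); service 948 days ≥ 30 days ✓; grade L4 < L6 ✗ → not eligible.
Wellness Stipend — status part-time ✓ (not excluded); service 948 days ≥ 30 days ✓; age 39 ≥ 25 ✓; grade L4 < L5 ✗ → not eligible.
401(k) Company Match — service 948 days < 5 years (≈1825 days) ✗ → not eligible.
401(k) Plan — service 948 days ≥ 9 months (≈270 days) ✓; grade L4 ≥ L2 ✓; 20 hrs/wk ≥ 15 ✓; dept Support ✓ → eligible.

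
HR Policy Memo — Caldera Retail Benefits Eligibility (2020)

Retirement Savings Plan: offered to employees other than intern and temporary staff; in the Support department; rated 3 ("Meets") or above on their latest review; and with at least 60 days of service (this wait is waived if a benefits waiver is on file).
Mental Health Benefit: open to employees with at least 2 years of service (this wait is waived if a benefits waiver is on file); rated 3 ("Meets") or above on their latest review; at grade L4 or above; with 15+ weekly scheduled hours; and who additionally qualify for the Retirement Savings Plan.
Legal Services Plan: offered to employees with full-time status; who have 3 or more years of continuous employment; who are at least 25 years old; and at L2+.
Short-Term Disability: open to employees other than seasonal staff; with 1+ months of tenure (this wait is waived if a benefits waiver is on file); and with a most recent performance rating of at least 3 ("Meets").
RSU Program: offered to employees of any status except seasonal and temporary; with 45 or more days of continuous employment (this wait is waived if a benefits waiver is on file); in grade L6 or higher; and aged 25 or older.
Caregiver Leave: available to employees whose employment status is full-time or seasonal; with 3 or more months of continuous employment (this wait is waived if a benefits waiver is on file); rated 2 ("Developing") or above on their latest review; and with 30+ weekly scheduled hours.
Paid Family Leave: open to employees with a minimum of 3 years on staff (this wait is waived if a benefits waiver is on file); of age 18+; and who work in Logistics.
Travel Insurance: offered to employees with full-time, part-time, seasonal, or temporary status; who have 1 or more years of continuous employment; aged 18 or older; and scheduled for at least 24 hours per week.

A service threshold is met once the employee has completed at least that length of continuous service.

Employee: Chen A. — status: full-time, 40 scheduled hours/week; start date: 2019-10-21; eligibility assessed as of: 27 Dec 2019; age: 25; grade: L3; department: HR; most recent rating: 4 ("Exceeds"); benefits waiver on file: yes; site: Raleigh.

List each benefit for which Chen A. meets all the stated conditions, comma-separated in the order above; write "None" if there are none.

Service from 2019-10-21 to 27 Dec 2019: 67 days.
Retirement Savings Plan — status full-time ✓ (not excluded); dept HR ✗ → not eligible.
Mental Health Benefit — benefits waiver on file ✓; rating 4 ≥ 3 ✓; grade L3 < L4 ✗ → not eligible.
Legal Services Plan — status full-time ✓; service 67 days < 3 years (≈1095 days) ✗ → not eligible.
Short-Term Disability — status full-time ✓ (not excluded); benefits waiver on file ✓; rating 4 ≥ 3 ✓ → eligible.
RSU Program — status full-time ✓ (not excluded); benefits waiver on file ✓; grade L3 < L6 ✗ → not eligible.
Caregiver Leave — status full-time ✓; benefits waiver on file ✓; rating 4 ≥ 2 ✓; 40 hrs/wk ≥ 30 ✓ → eligible.
Paid Family Leave — benefits waiver on file ✓; age 25 ≥ 18 ✓; dept HR ✗ → not eligible.
Travel Insurance — status full-time ✓; service 67 days < 1 year (≈365 days) ✗ → not eligible.

Short-Term Disability, Caregiver Leave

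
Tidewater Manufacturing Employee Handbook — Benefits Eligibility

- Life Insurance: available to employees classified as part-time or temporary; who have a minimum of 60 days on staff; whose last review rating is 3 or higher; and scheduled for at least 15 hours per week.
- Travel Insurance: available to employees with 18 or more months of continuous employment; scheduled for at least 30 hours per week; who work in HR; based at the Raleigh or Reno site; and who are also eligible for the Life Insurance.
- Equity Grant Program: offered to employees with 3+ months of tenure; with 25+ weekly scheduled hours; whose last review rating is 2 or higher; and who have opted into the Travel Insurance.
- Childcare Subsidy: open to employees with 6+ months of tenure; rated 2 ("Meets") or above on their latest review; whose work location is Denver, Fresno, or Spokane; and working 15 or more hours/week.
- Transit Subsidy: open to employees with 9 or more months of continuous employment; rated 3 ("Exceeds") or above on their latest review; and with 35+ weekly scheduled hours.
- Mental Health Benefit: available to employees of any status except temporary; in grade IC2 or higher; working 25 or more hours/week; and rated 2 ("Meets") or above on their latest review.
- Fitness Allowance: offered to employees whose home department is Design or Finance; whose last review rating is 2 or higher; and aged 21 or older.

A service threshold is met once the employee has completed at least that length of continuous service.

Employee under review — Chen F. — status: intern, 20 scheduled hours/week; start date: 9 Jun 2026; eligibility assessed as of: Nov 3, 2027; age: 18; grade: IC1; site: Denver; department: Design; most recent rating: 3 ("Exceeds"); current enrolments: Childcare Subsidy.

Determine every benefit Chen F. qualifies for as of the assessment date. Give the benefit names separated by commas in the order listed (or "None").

Childcare Subsidy

Service from 9 Jun 2026 to Nov 3, 2027: 512 days.
Life Insurance — status intern ✗ (requires part-time or temporary) → not eligible.
Travel Insurance — service 512 days < 18 months (≈540 days) ✗ → not eligible.
Equity Grant Program — service 512 days ≥ 3 months (≈90 days) ✓; 20 hrs/wk < 25 ✗ → not eligible.
Childcare Subsidy — service 512 days ≥ 6 months (≈180 days) ✓; rating 3 ≥ 2 ✓; site Denver ✓; 20 hrs/wk ≥ 15 ✓ → eligible.
Transit Subsidy — service 512 days ≥ 9 months (≈270 days) ✓; rating 3 ≥ 3 ✓; 20 hrs/wk < 35 ✗ → not eligible.
Mental Health Benefit — status intern ✓ (not excluded); grade IC1 < IC2 ✗ → not eligible.
Fitness Allowance — dept Design ✓; rating 3 ≥ 2 ✓; age 18 < 21 ✗ → not eligible.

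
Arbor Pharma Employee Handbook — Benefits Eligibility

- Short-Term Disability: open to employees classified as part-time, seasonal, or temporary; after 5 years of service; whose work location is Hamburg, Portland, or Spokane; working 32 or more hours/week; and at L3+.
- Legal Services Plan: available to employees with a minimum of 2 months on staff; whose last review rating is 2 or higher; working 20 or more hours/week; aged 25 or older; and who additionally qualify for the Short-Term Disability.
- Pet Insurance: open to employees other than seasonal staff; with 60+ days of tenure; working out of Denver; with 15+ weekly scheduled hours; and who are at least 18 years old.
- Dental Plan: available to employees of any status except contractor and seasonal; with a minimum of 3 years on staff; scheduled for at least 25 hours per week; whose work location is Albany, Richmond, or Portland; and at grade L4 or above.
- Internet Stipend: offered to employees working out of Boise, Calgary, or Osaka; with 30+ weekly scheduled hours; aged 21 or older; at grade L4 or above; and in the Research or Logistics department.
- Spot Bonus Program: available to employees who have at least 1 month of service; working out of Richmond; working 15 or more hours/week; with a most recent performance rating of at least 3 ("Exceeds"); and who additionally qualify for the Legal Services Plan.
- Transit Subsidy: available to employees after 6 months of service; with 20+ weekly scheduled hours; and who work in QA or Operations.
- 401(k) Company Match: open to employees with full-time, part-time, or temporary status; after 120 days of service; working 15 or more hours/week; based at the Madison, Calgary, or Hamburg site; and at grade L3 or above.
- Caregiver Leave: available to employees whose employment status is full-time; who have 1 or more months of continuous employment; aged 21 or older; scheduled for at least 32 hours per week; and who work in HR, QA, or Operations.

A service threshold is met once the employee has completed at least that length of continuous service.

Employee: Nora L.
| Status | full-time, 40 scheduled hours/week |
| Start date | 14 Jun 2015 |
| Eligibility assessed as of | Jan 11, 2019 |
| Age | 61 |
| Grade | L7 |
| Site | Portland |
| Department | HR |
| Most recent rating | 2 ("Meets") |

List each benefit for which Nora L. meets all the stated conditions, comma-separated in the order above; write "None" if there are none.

Service from 14 Jun 2015 to Jan 11, 2019: 1307 days.
Short-Term Disability — status full-time ✗ (requires part-time, seasonal, or temporary) → not eligible.
Legal Services Plan — service 1307 days ≥ 2 months (≈60 days) ✓; rating 2 ≥ 2 ✓; 40 hrs/wk ≥ 20 ✓; age 61 ≥ 25 ✓; not eligible for Short-Term Disability ✗ → not eligible.
Pet Insurance — status full-time ✓ (not excluded); service 1307 days ≥ 60 days ✓; site Portland ✗ (not Denver) → not eligible.
Dental Plan — status full-time ✓ (not excluded); service 1307 days ≥ 3 years (≈1095 days) ✓; 40 hrs/wk ≥ 25 ✓; site Portland ✓; grade L7 ≥ L4 ✓ → eligible.
Internet Stipend — site Portland ✗ (not Boise, Calgary, or Osaka) → not eligible.
Spot Bonus Program — service 1307 days ≥ 1 month (≈30 days) ✓; site Portland ✗ (not Richmond) → not eligible.
Transit Subsidy — service 1307 days ≥ 6 months (≈180 days) ✓; 40 hrs/wk ≥ 20 ✓; dept HR ✗ → not eligible.
401(k) Company Match — status full-time ✓; service 1307 days ≥ 120 days ✓; 40 hrs/wk ≥ 15 ✓; site Portland ✗ (not Madison, Calgary, or Hamburg) → not eligible.
Caregiver Leave — status full-time ✓; service 1307 days ≥ 1 month (≈30 days) ✓; age 61 ≥ 21 ✓; 40 hrs/wk ≥ 32 ✓; dept HR ✓ → eligible.

Dental Plan, Caregiver Leave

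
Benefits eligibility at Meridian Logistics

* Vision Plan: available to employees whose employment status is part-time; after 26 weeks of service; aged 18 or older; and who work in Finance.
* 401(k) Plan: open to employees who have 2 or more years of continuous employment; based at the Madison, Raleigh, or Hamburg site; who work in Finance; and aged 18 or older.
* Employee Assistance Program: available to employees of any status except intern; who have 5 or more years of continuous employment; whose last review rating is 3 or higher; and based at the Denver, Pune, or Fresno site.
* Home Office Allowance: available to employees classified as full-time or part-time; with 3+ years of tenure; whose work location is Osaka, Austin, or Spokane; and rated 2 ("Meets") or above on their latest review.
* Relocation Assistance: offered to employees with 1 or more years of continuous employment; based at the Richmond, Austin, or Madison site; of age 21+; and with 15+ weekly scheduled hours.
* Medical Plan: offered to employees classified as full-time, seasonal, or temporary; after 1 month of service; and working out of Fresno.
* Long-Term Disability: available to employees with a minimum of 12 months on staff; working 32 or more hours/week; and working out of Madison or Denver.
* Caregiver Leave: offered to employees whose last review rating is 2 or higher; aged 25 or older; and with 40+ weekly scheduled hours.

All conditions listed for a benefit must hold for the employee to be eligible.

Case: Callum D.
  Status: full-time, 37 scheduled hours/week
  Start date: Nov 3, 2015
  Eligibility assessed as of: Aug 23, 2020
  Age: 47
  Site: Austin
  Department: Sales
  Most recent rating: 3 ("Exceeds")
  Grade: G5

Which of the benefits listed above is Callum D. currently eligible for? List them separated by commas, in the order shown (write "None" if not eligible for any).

Service from Nov 3, 2015 to Aug 23, 2020: 1755 days.
Vision Plan — status full-time ✗ (requires part-time) → not eligible.
401(k) Plan — service 1755 days ≥ 2 years (≈730 days) ✓; site Austin ✗ (not Madison, Raleigh, or Hamburg) → not eligible.
Employee Assistance Program — status full-time ✓ (not excluded); service 1755 days < 5 years (≈1825 days) ✗ → not eligible.
Home Office Allowance — status full-time ✓; service 1755 days ≥ 3 years (≈1095 days) ✓; site Austin ✓; rating 3 ≥ 2 ✓ → eligible.
Relocation Assistance — service 1755 days ≥ 1 year (≈365 days) ✓; site Austin ✓; age 47 ≥ 21 ✓; 37 hrs/wk ≥ 15 ✓ → eligible.
Medical Plan — status full-time ✓; service 1755 days ≥ 1 month (≈30 days) ✓; site Austin ✗ (not Fresno) → not eligible.
Long-Term Disability — service 1755 days ≥ 12 months (≈360 days) ✓; 37 hrs/wk ≥ 32 ✓; site Austin ✗ (not Madison or Denver) → not eligible.
Caregiver Leave — rating 3 ≥ 2 ✓; age 47 ≥ 25 ✓; 37 hrs/wk < 40 ✗ → not eligible.

Home Office Allowance, Relocation Assistance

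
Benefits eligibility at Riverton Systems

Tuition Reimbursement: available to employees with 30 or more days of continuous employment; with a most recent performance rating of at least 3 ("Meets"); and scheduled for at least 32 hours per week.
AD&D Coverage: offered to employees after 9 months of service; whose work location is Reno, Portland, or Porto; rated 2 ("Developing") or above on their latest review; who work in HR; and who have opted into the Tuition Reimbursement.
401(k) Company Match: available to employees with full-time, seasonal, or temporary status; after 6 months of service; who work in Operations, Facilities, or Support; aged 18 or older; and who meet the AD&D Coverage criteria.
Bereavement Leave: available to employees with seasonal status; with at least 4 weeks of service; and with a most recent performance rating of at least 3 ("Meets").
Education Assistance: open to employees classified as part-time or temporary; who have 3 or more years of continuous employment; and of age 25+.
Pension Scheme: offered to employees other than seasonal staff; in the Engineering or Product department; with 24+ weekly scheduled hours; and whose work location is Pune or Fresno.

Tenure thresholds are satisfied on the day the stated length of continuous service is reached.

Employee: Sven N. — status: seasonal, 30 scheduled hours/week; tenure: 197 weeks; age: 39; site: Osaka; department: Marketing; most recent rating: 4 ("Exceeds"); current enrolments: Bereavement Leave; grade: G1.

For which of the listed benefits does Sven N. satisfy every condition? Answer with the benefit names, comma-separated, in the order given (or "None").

Bereavement Leave

Tuition Reimbursement — service 197 weeks ≥ 30 days ✓; rating 4 ≥ 3 ✓; 30 hrs/wk < 32 ✗ → not eligible.
AD&D Coverage — service 197 weeks ≥ 9 months (≈270 days) ✓; site Osaka ✗ (not Reno, Portland, or Porto) → not eligible.
401(k) Company Match — status seasonal ✓; service 197 weeks ≥ 6 months (≈180 days) ✓; dept Marketing ✗ → not eligible.
Bereavement Leave — status seasonal ✓; service 197 weeks ≥ 4 weeks ✓; rating 4 ≥ 3 ✓ → eligible.
Education Assistance — status seasonal ✗ (requires part-time or temporary) → not eligible.
Pension Scheme — status seasonal ✗ (excluded) → not eligible.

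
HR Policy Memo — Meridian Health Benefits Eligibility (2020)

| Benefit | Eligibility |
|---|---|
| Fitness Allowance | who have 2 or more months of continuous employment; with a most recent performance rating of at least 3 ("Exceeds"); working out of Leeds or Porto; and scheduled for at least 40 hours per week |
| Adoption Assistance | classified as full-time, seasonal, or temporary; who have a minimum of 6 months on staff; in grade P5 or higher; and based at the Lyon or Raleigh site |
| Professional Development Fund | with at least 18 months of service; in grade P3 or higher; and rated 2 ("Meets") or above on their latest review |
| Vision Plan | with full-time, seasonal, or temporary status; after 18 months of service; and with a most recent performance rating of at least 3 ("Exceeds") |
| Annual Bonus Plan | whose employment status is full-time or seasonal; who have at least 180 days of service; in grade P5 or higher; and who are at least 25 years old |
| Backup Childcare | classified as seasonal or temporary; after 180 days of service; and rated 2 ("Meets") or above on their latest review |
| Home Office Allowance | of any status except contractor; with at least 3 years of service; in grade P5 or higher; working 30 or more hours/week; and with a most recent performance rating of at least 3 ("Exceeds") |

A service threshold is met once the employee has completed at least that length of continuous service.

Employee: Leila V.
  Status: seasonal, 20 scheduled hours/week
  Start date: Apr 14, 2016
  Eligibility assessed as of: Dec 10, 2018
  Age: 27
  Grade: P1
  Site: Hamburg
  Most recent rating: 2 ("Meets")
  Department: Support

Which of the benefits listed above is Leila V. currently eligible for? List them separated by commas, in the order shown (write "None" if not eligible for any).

Service from Apr 14, 2016 to Dec 10, 2018: 970 days.
Fitness Allowance — service 970 days ≥ 2 months (≈60 days) ✓; rating 2 < 3 ✗ → not eligible.
Adoption Assistance — status seasonal ✓; service 970 days ≥ 6 months (≈180 days) ✓; grade P1 < P5 ✗ → not eligible.
Professional Development Fund — service 970 days ≥ 18 months (≈540 days) ✓; grade P1 < P3 ✗ → not eligible.
Vision Plan — status seasonal ✓; service 970 days ≥ 18 months (≈540 days) ✓; rating 2 < 3 ✗ → not eligible.
Annual Bonus Plan — status seasonal ✓; service 970 days ≥ 180 days ✓; grade P1 < P5 ✗ → not eligible.
Backup Childcare — status seasonal ✓; service 970 days ≥ 180 days ✓; rating 2 ≥ 2 ✓ → eligible.
Home Office Allowance — status seasonal ✓ (not excluded); service 970 days < 3 years (≈1095 days) ✗ → not eligible.

Backup Childcare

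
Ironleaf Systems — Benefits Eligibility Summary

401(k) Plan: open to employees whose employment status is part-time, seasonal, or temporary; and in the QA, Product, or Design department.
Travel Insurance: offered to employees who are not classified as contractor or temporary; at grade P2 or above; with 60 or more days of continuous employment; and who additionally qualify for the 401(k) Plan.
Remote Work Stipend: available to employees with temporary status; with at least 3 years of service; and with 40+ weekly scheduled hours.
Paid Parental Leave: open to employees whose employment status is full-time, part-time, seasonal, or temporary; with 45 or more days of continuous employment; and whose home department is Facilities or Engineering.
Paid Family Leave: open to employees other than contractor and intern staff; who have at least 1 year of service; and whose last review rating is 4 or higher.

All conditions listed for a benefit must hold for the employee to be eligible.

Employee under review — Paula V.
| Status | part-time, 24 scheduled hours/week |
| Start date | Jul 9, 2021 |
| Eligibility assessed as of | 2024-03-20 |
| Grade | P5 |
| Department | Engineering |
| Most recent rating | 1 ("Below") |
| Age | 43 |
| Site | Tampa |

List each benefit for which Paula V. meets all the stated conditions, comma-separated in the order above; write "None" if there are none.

Service from Jul 9, 2021 to 2024-03-20: 985 days.
401(k) Plan — status part-time ✓; dept Engineering ✗ → not eligible.
Travel Insurance — status part-time ✓ (not excluded); grade P5 ≥ P2 ✓; service 985 days ≥ 60 days ✓; not eligible for 401(k) Plan ✗ → not eligible.
Remote Work Stipend — status part-time ✗ (requires temporary) → not eligible.
Paid Parental Leave — status part-time ✓; service 985 days ≥ 45 days ✓; dept Engineering ✓ → eligible.
Paid Family Leave — status part-time ✓ (not excluded); service 985 days ≥ 1 year (≈365 days) ✓; rating 1 < 4 ✗ → not eligible.

Paid Parental Leave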